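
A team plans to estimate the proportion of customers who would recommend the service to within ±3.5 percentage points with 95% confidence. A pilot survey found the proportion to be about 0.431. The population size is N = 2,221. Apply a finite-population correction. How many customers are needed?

572

For a proportion with margin E = 0.035 at 95% confidence, z = 1.960.
n = p̂(1−p̂)(z/E)² = 0.431 × 0.569 × (1.960/0.035)² = 769.07 — call this n₀.
Finite-population correction with N = 2,221: n = n₀ / (1 + (n₀−1)/N) = 769.07 / 1.346 = 571.37
Round up: n = 572.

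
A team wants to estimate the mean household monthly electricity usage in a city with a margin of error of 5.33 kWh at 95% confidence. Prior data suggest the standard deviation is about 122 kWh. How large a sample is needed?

For a mean, the margin of error is E = z·σ/√n, so n = (zσ/E)².
At 95% confidence, z = 1.960.
n = (1.960 × 122 / 5.33)² = 2012.69
Round up: n = 2013.

2013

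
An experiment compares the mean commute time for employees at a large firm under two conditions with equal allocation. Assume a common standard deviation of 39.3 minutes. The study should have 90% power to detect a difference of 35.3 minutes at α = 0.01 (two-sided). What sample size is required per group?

37 per group

For two equal groups, n per group = 2·((z_{α/2} + z_β)·σ/δ)².
z_{α/2} = 2.576; z_β = 1.282 (power 90%).
n = 2 × (3.858 × 39.3 / 35.3)² = 2 × 18.45 = 36.90
Round up: n = 37 per group.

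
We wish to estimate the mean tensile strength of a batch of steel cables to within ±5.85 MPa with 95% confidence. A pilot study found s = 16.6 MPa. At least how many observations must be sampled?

For a mean, the margin of error is E = z·σ/√n, so n = (zσ/E)².
At 95% confidence, z = 1.960.
n = (1.960 × 16.6 / 5.85)² = 30.93
Round up: n = 31.

31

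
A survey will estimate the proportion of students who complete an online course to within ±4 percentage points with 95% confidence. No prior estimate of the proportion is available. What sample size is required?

601

For a proportion with margin E = 0.04 at 95% confidence, z = 1.960.
With no prior estimate, use p = 0.5, which maximizes p(1−p) at 0.25.
n = 0.25 × (z/E)² = 0.25 × (1.960/0.04)² = 600.25
Round up: n = 601.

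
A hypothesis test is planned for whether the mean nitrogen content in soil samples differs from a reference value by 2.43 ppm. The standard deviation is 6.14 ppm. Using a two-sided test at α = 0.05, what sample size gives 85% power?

For a one-sample z-test, n = ((z_{α/2} + z_β)·σ/δ)².
z_{α/2} = 1.960 (two-sided α = 0.05); z_β = 1.036 (power 85% → β = 0.15).
n = (2.996 × 6.14 / 2.43)² = 57.31
Round up: n = 58.

58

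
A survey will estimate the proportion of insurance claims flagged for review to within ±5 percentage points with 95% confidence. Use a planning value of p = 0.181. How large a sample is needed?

228

For a proportion with margin E = 0.05 at 95% confidence, z = 1.960.
n = p̂(1−p̂)(z/E)² = 0.181 × 0.819 × (1.960/0.05)² = 227.79
Round up: n = 228.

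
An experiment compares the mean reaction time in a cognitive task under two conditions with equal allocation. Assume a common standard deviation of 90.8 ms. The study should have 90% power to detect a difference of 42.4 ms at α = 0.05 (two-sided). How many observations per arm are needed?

For two equal groups, n per group = 2·((z_{α/2} + z_β)·σ/δ)².
z_{α/2} = 1.960; z_β = 1.282 (power 90%).
n = 2 × (3.242 × 90.8 / 42.4)² = 2 × 48.20 = 96.40
Round up: n = 97 per group.

97 per group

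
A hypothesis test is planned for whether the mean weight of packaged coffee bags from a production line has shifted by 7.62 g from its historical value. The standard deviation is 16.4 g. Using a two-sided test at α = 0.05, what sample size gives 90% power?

For a one-sample z-test, n = ((z_{α/2} + z_β)·σ/δ)².
z_{α/2} = 1.960 (two-sided α = 0.05); z_β = 1.282 (power 90% → β = 0.1).
n = (3.242 × 16.4 / 7.62)² = 48.69
Round up: n = 49.

49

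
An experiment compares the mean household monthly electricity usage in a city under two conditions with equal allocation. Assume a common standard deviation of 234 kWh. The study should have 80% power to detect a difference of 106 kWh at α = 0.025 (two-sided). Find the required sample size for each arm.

93 per group

For two equal groups, n per group = 2·((z_{α/2} + z_β)·σ/δ)².
z_{α/2} = 2.241; z_β = 0.842 (power 80%).
n = 2 × (3.083 × 234 / 106)² = 2 × 46.32 = 92.64
Round up: n = 93 per group.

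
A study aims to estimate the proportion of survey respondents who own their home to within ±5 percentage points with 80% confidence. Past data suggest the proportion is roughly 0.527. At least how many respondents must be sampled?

For a proportion with margin E = 0.05 at 80% confidence, z = 1.282.
n = p̂(1−p̂)(z/E)² = 0.527 × 0.473 × (1.282/0.05)² = 163.87
Round up: n = 164.

164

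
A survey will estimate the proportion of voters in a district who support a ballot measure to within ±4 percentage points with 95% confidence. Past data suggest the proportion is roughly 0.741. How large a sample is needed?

For a proportion with margin E = 0.04 at 95% confidence, z = 1.960.
n = p̂(1−p̂)(z/E)² = 0.741 × 0.259 × (1.960/0.04)² = 460.80
Round up: n = 461.

461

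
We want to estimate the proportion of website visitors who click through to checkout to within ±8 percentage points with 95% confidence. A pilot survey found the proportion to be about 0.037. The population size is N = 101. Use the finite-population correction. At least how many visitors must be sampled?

18

For a proportion with margin E = 0.08 at 95% confidence, z = 1.960.
n = p̂(1−p̂)(z/E)² = 0.037 × 0.963 × (1.960/0.08)² = 21.39 — call this n₀.
Finite-population correction with N = 101: n = n₀ / (1 + (n₀−1)/N) = 21.39 / 1.202 = 17.80
Round up: n = 18.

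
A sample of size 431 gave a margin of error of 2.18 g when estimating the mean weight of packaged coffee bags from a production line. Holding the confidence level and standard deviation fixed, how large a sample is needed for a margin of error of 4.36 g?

Margin of error scales as 1/√n, so n₂ = n₁·(E₁/E₂)².
n₂ = 431 × (2.18/4.36)² = 431 × 0.25 = 107.75
Round up: n₂ = 108.

108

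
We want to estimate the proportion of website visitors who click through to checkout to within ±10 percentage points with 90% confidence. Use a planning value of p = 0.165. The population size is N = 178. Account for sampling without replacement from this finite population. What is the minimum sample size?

For a proportion with margin E = 0.1 at 90% confidence, z = 1.645.
n = p̂(1−p̂)(z/E)² = 0.165 × 0.835 × (1.645/0.1)² = 37.28 — call this n₀.
Finite-population correction with N = 178: n = n₀ / (1 + (n₀−1)/N) = 37.28 / 1.204 = 30.96
Round up: n = 31.

31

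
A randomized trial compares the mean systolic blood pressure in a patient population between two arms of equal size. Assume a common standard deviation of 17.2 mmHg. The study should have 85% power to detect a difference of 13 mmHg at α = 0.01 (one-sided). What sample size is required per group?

40 per group

For two equal groups, n per group = 2·((z_α + z_β)·σ/δ)².
z_α = 2.326; z_β = 1.036 (power 85%).
n = 2 × (3.362 × 17.2 / 13)² = 2 × 19.79 = 39.58
Round up: n = 40 per group.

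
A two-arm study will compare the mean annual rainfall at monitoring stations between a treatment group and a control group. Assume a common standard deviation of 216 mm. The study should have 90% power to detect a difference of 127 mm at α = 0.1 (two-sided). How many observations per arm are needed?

For two equal groups, n per group = 2·((z_{α/2} + z_β)·σ/δ)².
z_{α/2} = 1.645; z_β = 1.282 (power 90%).
n = 2 × (2.927 × 216 / 127)² = 2 × 24.78 = 49.56
Round up: n = 50 per group.

50 per group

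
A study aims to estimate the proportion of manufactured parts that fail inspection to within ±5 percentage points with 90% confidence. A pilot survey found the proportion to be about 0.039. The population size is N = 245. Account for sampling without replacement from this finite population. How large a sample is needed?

For a proportion with margin E = 0.05 at 90% confidence, z = 1.645.
n = p̂(1−p̂)(z/E)² = 0.039 × 0.961 × (1.645/0.05)² = 40.57 — call this n₀.
Finite-population correction with N = 245: n = n₀ / (1 + (n₀−1)/N) = 40.57 / 1.162 = 34.91
Round up: n = 35.

35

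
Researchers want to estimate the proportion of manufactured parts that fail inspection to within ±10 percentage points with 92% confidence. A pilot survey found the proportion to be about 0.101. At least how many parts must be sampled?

For a proportion with margin E = 0.1 at 92% confidence, z = 1.751.
n = p̂(1−p̂)(z/E)² = 0.101 × 0.899 × (1.751/0.1)² = 27.84
Round up: n = 28.

n = 28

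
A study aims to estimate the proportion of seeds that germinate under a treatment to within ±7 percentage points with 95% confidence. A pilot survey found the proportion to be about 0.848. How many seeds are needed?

For a proportion with margin E = 0.07 at 95% confidence, z = 1.960.
n = p̂(1−p̂)(z/E)² = 0.848 × 0.152 × (1.960/0.07)² = 101.05
Round up: n = 102.

102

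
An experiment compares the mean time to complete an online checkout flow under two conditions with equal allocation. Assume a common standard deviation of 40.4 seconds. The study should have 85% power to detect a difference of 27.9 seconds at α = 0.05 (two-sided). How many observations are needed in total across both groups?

76 total

For two equal groups, n per group = 2·((z_{α/2} + z_β)·σ/δ)².
z_{α/2} = 1.960; z_β = 1.036 (power 85%).
n = 2 × (2.996 × 40.4 / 27.9)² = 2 × 18.82 = 37.64
Round up: n = 38 per group.
Total across both groups: 2 × 38 = 76.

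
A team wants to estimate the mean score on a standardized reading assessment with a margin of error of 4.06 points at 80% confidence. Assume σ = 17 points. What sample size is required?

For a mean, the margin of error is E = z·σ/√n, so n = (zσ/E)².
At 80% confidence, z = 1.282.
n = (1.282 × 17 / 4.06)² = 28.82
Round up: n = 29.

n = 29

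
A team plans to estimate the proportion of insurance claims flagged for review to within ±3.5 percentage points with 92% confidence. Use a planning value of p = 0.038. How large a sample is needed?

For a proportion with margin E = 0.035 at 92% confidence, z = 1.751.
n = p̂(1−p̂)(z/E)² = 0.038 × 0.962 × (1.751/0.035)² = 91.49
Round up: n = 92.

n = 92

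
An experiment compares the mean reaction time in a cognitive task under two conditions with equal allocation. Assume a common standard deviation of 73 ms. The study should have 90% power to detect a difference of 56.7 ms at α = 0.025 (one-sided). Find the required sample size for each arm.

35 per group

For two equal groups, n per group = 2·((z_α + z_β)·σ/δ)².
z_α = 1.960; z_β = 1.282 (power 90%).
n = 2 × (3.242 × 73 / 56.7)² = 2 × 17.42 = 34.84
Round up: n = 35 per group.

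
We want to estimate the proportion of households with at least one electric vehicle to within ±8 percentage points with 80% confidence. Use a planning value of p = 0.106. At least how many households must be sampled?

n = 25

For a proportion with margin E = 0.08 at 80% confidence, z = 1.282.
n = p̂(1−p̂)(z/E)² = 0.106 × 0.894 × (1.282/0.08)² = 24.34
Round up: n = 25.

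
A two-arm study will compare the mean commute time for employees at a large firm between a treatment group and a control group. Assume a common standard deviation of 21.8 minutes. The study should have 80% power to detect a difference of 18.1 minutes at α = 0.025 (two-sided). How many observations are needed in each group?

28 per group

For two equal groups, n per group = 2·((z_{α/2} + z_β)·σ/δ)².
z_{α/2} = 2.241; z_β = 0.842 (power 80%).
n = 2 × (3.083 × 21.8 / 18.1)² = 2 × 13.79 = 27.58
Round up: n = 28 per group.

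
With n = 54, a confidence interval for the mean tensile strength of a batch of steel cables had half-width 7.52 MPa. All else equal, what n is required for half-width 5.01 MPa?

Margin of error scales as 1/√n, so n₂ = n₁·(E₁/E₂)².
n₂ = 54 × (7.52/5.01)² = 54 × 2.253 = 121.66
Round up: n₂ = 122.

122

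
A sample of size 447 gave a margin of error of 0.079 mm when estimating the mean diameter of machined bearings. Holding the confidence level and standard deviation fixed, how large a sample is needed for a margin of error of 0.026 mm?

Margin of error scales as 1/√n, so n₂ = n₁·(E₁/E₂)².
n₂ = 447 × (0.079/0.026)² = 447 × 9.232 = 4126.70
Round up: n₂ = 4127.

n = 4127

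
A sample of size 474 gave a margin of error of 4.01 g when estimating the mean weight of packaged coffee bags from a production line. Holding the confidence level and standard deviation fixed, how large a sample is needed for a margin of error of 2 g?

1906

Margin of error scales as 1/√n, so n₂ = n₁·(E₁/E₂)².
n₂ = 474 × (4.01/2)² = 474 × 4.02 = 1905.48
Round up: n₂ = 1906.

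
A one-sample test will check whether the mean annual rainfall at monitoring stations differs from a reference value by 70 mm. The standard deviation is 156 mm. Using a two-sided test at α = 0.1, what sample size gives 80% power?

31

For a one-sample z-test, n = ((z_{α/2} + z_β)·σ/δ)².
z_{α/2} = 1.645 (two-sided α = 0.1); z_β = 0.842 (power 80% → β = 0.2).
n = (2.487 × 156 / 70)² = 30.72
Round up: n = 31.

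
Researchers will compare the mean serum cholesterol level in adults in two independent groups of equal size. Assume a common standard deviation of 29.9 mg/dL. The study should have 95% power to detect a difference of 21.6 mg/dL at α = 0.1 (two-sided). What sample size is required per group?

For two equal groups, n per group = 2·((z_{α/2} + z_β)·σ/δ)².
z_{α/2} = 1.645; z_β = 1.645 (power 95%).
n = 2 × (3.290 × 29.9 / 21.6)² = 2 × 20.74 = 41.48
Round up: n = 42 per group.

42 per group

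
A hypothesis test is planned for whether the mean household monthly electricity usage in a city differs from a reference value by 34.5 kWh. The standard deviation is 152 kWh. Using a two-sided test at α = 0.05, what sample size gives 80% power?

153

For a one-sample z-test, n = ((z_{α/2} + z_β)·σ/δ)².
z_{α/2} = 1.960 (two-sided α = 0.05); z_β = 0.842 (power 80% → β = 0.2).
n = (2.802 × 152 / 34.5)² = 152.40
Round up: n = 153.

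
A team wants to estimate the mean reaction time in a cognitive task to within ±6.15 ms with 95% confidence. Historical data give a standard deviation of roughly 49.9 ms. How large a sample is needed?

253

For a mean, the margin of error is E = z·σ/√n, so n = (zσ/E)².
At 95% confidence, z = 1.960.
n = (1.960 × 49.9 / 6.15)² = 252.91
Round up: n = 253.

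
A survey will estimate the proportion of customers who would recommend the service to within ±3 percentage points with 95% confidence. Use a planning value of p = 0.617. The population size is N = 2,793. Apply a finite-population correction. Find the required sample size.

For a proportion with margin E = 0.03 at 95% confidence, z = 1.960.
n = p̂(1−p̂)(z/E)² = 0.617 × 0.383 × (1.960/0.03)² = 1008.68 — call this n₀.
Finite-population correction with N = 2,793: n = n₀ / (1 + (n₀−1)/N) = 1008.68 / 1.361 = 741.13
Round up: n = 742.

742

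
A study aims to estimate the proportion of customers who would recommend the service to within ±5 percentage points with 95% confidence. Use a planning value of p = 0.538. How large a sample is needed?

For a proportion with margin E = 0.05 at 95% confidence, z = 1.960.
n = p̂(1−p̂)(z/E)² = 0.538 × 0.462 × (1.960/0.05)² = 381.94
Round up: n = 382.

382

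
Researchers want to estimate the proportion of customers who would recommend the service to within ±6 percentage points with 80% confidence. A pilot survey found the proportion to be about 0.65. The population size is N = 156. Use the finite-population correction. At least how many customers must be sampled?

n = 63

For a proportion with margin E = 0.06 at 80% confidence, z = 1.282.
n = p̂(1−p̂)(z/E)² = 0.65 × 0.35 × (1.282/0.06)² = 103.86 — call this n₀.
Finite-population correction with N = 156: n = n₀ / (1 + (n₀−1)/N) = 103.86 / 1.659 = 62.60
Round up: n = 63.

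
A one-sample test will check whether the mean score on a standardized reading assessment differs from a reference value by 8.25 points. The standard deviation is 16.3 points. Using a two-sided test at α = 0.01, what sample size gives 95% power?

n = 70

For a one-sample z-test, n = ((z_{α/2} + z_β)·σ/δ)².
z_{α/2} = 2.576 (two-sided α = 0.01); z_β = 1.645 (power 95% → β = 0.05).
n = (4.221 × 16.3 / 8.25)² = 69.55
Round up: n = 70.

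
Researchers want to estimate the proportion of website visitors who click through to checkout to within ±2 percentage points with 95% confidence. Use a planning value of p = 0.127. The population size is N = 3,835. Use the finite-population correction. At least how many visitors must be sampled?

n = 834

For a proportion with margin E = 0.02 at 95% confidence, z = 1.960.
n = p̂(1−p̂)(z/E)² = 0.127 × 0.873 × (1.960/0.02)² = 1064.81 — call this n₀.
Finite-population correction with N = 3,835: n = n₀ / (1 + (n₀−1)/N) = 1064.81 / 1.277 = 833.84
Round up: n = 834.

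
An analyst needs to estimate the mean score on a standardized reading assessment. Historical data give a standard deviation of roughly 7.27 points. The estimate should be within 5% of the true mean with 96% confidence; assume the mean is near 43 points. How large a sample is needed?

For a mean, the margin of error is E = z·σ/√n, so n = (zσ/E)².
At 96% confidence, z = 2.054.
E = 5% of 43 = 2.15 points.
n = (2.054 × 7.27 / 2.15)² = 48.24
Round up: n = 49.

49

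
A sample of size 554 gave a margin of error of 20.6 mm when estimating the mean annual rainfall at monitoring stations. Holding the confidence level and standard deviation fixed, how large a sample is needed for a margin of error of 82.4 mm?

Margin of error scales as 1/√n, so n₂ = n₁·(E₁/E₂)².
n₂ = 554 × (20.6/82.4)² = 554 × 0.0625 = 34.62
Round up: n₂ = 35.

n = 35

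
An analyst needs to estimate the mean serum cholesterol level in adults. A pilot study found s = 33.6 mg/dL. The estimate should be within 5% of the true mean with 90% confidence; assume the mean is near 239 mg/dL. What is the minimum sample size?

For a mean, the margin of error is E = z·σ/√n, so n = (zσ/E)².
At 90% confidence, z = 1.645.
E = 5% of 239 = 11.95 mg/dL.
n = (1.645 × 33.6 / 11.95)² = 21.39
Round up: n = 22.

22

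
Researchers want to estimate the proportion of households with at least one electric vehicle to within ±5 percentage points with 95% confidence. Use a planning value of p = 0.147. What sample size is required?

193

For a proportion with margin E = 0.05 at 95% confidence, z = 1.960.
n = p̂(1−p̂)(z/E)² = 0.147 × 0.853 × (1.960/0.05)² = 192.68
Round up: n = 193.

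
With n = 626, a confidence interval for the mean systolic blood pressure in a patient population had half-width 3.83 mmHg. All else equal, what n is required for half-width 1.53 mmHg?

Margin of error scales as 1/√n, so n₂ = n₁·(E₁/E₂)².
n₂ = 626 × (3.83/1.53)² = 626 × 6.266 = 3922.52
Round up: n₂ = 3923.

3923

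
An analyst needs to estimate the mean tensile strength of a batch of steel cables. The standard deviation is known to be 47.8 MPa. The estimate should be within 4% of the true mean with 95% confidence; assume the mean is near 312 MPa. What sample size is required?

n = 57

For a mean, the margin of error is E = z·σ/√n, so n = (zσ/E)².
At 95% confidence, z = 1.960.
E = 4% of 312 = 12.48 MPa.
n = (1.960 × 47.8 / 12.48)² = 56.36
Round up: n = 57.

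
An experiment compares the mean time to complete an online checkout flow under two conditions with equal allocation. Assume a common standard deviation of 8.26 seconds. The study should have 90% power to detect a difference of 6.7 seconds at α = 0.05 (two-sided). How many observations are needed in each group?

32 per group

For two equal groups, n per group = 2·((z_{α/2} + z_β)·σ/δ)².
z_{α/2} = 1.960; z_β = 1.282 (power 90%).
n = 2 × (3.242 × 8.26 / 6.7)² = 2 × 15.97 = 31.94
Round up: n = 32 per group.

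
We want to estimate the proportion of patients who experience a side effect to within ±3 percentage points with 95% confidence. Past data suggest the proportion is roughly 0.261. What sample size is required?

824

For a proportion with margin E = 0.03 at 95% confidence, z = 1.960.
n = p̂(1−p̂)(z/E)² = 0.261 × 0.739 × (1.960/0.03)² = 823.29
Round up: n = 824.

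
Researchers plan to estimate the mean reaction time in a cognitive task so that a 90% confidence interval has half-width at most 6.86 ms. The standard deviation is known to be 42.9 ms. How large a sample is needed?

For a mean, the margin of error is E = z·σ/√n, so n = (zσ/E)².
At 90% confidence, z = 1.645.
n = (1.645 × 42.9 / 6.86)² = 105.83
Round up: n = 106.

n = 106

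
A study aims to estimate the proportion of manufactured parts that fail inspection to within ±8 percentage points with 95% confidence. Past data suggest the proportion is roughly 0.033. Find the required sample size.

For a proportion with margin E = 0.08 at 95% confidence, z = 1.960.
n = p̂(1−p̂)(z/E)² = 0.033 × 0.967 × (1.960/0.08)² = 19.15
Round up: n = 20.

20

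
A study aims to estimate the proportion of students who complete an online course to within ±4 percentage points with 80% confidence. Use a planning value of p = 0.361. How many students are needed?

237

For a proportion with margin E = 0.04 at 80% confidence, z = 1.282.
n = p̂(1−p̂)(z/E)² = 0.361 × 0.639 × (1.282/0.04)² = 236.95
Round up: n = 237.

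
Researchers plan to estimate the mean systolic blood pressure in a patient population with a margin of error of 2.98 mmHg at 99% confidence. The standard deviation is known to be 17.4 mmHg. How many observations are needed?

227

For a mean, the margin of error is E = z·σ/√n, so n = (zσ/E)².
At 99% confidence, z = 2.576.
n = (2.576 × 17.4 / 2.98)² = 226.23
Round up: n = 227.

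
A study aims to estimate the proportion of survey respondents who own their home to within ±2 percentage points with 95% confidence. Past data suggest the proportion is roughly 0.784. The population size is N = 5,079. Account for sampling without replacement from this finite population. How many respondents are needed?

For a proportion with margin E = 0.02 at 95% confidence, z = 1.960.
n = p̂(1−p̂)(z/E)² = 0.784 × 0.216 × (1.960/0.02)² = 1626.38 — call this n₀.
Finite-population correction with N = 5,079: n = n₀ / (1 + (n₀−1)/N) = 1626.38 / 1.32 = 1232.11
Round up: n = 1233.

1233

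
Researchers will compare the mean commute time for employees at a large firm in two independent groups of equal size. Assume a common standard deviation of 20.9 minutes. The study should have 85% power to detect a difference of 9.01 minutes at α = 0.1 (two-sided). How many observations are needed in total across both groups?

For two equal groups, n per group = 2·((z_{α/2} + z_β)·σ/δ)².
z_{α/2} = 1.645; z_β = 1.036 (power 85%).
n = 2 × (2.681 × 20.9 / 9.01)² = 2 × 38.68 = 77.36
Round up: n = 78 per group.
Total across both groups: 2 × 78 = 156.

156 total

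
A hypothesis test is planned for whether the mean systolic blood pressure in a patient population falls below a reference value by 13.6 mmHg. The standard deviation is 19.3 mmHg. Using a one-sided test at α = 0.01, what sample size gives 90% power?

For a one-sample z-test, n = ((z_α + z_β)·σ/δ)².
z_α = 2.326 (one-sided α = 0.01); z_β = 1.282 (power 90% → β = 0.1).
n = (3.608 × 19.3 / 13.6)² = 26.22
Round up: n = 27.

27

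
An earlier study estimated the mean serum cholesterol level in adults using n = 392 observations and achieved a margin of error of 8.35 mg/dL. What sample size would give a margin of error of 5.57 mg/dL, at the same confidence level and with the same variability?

881

Margin of error scales as 1/√n, so n₂ = n₁·(E₁/E₂)².
n₂ = 392 × (8.35/5.57)² = 392 × 2.247 = 880.82
Round up: n₂ = 881.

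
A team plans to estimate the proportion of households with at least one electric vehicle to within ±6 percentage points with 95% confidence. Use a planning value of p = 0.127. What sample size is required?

119

For a proportion with margin E = 0.06 at 95% confidence, z = 1.960.
n = p̂(1−p̂)(z/E)² = 0.127 × 0.873 × (1.960/0.06)² = 118.31
Round up: n = 119.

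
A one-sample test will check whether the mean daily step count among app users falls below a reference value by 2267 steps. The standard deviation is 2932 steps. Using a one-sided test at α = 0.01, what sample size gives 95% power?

For a one-sample z-test, n = ((z_α + z_β)·σ/δ)².
z_α = 2.326 (one-sided α = 0.01); z_β = 1.645 (power 95% → β = 0.05).
n = (3.971 × 2932 / 2267)² = 26.38
Round up: n = 27.

n = 27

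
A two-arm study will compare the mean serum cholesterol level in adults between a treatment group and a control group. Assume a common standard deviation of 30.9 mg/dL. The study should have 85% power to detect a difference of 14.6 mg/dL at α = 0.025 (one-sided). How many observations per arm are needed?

For two equal groups, n per group = 2·((z_α + z_β)·σ/δ)².
z_α = 1.960; z_β = 1.036 (power 85%).
n = 2 × (2.996 × 30.9 / 14.6)² = 2 × 40.21 = 80.42
Round up: n = 81 per group.

81 per group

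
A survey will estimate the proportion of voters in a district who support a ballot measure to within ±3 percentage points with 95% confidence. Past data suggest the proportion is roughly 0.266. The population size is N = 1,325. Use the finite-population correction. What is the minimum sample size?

For a proportion with margin E = 0.03 at 95% confidence, z = 1.960.
n = p̂(1−p̂)(z/E)² = 0.266 × 0.734 × (1.960/0.03)² = 833.39 — call this n₀.
Finite-population correction with N = 1,325: n = n₀ / (1 + (n₀−1)/N) = 833.39 / 1.628 = 511.91
Round up: n = 512.

n = 512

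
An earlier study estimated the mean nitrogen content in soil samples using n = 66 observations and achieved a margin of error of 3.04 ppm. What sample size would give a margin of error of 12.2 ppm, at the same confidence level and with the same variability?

Margin of error scales as 1/√n, so n₂ = n₁·(E₁/E₂)².
n₂ = 66 × (3.04/12.2)² = 66 × 0.06209 = 4.10
Round up: n₂ = 5.

5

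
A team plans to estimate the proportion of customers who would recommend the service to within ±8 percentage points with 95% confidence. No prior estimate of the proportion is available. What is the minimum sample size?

For a proportion with margin E = 0.08 at 95% confidence, z = 1.960.
With no prior estimate, use p = 0.5, which maximizes p(1−p) at 0.25.
n = 0.25 × (z/E)² = 0.25 × (1.960/0.08)² = 150.06
Round up: n = 151.

n = 151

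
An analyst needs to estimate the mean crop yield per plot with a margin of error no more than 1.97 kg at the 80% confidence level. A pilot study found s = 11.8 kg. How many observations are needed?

For a mean, the margin of error is E = z·σ/√n, so n = (zσ/E)².
At 80% confidence, z = 1.282.
n = (1.282 × 11.8 / 1.97)² = 58.97
Round up: n = 59.

59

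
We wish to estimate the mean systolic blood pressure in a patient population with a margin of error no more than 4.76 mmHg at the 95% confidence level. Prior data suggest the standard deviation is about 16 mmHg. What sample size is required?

For a mean, the margin of error is E = z·σ/√n, so n = (zσ/E)².
At 95% confidence, z = 1.960.
n = (1.960 × 16 / 4.76)² = 43.40
Round up: n = 44.

44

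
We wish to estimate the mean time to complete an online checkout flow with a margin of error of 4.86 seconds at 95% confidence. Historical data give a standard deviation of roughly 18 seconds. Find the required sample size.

53

For a mean, the margin of error is E = z·σ/√n, so n = (zσ/E)².
At 95% confidence, z = 1.960.
n = (1.960 × 18 / 4.86)² = 52.70
Round up: n = 53.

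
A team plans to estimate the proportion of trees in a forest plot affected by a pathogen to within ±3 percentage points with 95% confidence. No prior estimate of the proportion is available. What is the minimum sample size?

For a proportion with margin E = 0.03 at 95% confidence, z = 1.960.
With no prior estimate, use p = 0.5, which maximizes p(1−p) at 0.25.
n = 0.25 × (z/E)² = 0.25 × (1.960/0.03)² = 1067.11
Round up: n = 1068.

1068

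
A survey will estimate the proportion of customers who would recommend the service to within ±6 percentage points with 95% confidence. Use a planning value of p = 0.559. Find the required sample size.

For a proportion with margin E = 0.06 at 95% confidence, z = 1.960.
n = p̂(1−p̂)(z/E)² = 0.559 × 0.441 × (1.960/0.06)² = 263.06
Round up: n = 264.

n = 264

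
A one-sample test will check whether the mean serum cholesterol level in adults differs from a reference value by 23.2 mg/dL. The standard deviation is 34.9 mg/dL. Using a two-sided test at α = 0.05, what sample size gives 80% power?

18

For a one-sample z-test, n = ((z_{α/2} + z_β)·σ/δ)².
z_{α/2} = 1.960 (two-sided α = 0.05); z_β = 0.842 (power 80% → β = 0.2).
n = (2.802 × 34.9 / 23.2)² = 17.77
Round up: n = 18.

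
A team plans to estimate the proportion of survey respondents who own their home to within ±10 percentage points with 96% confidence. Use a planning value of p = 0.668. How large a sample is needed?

94

For a proportion with margin E = 0.1 at 96% confidence, z = 2.054.
n = p̂(1−p̂)(z/E)² = 0.668 × 0.332 × (2.054/0.1)² = 93.57
Round up: n = 94.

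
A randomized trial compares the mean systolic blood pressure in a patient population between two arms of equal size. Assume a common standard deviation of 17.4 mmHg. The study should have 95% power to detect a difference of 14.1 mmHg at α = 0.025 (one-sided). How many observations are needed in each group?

40 per group

For two equal groups, n per group = 2·((z_α + z_β)·σ/δ)².
z_α = 1.960; z_β = 1.645 (power 95%).
n = 2 × (3.605 × 17.4 / 14.1)² = 2 × 19.79 = 39.58
Round up: n = 40 per group.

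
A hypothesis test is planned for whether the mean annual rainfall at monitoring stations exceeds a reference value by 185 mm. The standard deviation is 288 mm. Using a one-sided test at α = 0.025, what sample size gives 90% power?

For a one-sample z-test, n = ((z_α + z_β)·σ/δ)².
z_α = 1.960 (one-sided α = 0.025); z_β = 1.282 (power 90% → β = 0.1).
n = (3.242 × 288 / 185)² = 25.47
Round up: n = 26.

26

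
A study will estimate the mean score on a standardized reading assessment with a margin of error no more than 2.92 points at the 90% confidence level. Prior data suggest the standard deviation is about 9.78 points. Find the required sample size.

31

For a mean, the margin of error is E = z·σ/√n, so n = (zσ/E)².
At 90% confidence, z = 1.645.
n = (1.645 × 9.78 / 2.92)² = 30.36
Round up: n = 31.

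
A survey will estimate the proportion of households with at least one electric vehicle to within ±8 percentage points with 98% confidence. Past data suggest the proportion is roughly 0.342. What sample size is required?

For a proportion with margin E = 0.08 at 98% confidence, z = 2.326.
n = p̂(1−p̂)(z/E)² = 0.342 × 0.658 × (2.326/0.08)² = 190.24
Round up: n = 191.

191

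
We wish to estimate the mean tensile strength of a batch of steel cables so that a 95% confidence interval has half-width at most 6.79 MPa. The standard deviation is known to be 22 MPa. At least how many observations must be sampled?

n = 41

For a mean, the margin of error is E = z·σ/√n, so n = (zσ/E)².
At 95% confidence, z = 1.960.
n = (1.960 × 22 / 6.79)² = 40.33
Round up: n = 41.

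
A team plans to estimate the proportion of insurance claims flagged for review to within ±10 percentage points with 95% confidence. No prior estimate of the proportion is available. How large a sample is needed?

97

For a proportion with margin E = 0.1 at 95% confidence, z = 1.960.
With no prior estimate, use p = 0.5, which maximizes p(1−p) at 0.25.
n = 0.25 × (z/E)² = 0.25 × (1.960/0.1)² = 96.04
Round up: n = 97.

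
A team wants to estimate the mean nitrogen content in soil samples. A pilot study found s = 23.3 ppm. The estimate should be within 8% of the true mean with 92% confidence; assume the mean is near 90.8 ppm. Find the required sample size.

32

For a mean, the margin of error is E = z·σ/√n, so n = (zσ/E)².
At 92% confidence, z = 1.751.
E = 8% of 90.8 = 7.264 ppm.
n = (1.751 × 23.3 / 7.264)² = 31.55
Round up: n = 32.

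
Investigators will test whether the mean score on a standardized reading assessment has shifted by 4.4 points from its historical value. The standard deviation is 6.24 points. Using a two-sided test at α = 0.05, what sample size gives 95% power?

27

For a one-sample z-test, n = ((z_{α/2} + z_β)·σ/δ)².
z_{α/2} = 1.960 (two-sided α = 0.05); z_β = 1.645 (power 95% → β = 0.05).
n = (3.605 × 6.24 / 4.4)² = 26.14
Round up: n = 27.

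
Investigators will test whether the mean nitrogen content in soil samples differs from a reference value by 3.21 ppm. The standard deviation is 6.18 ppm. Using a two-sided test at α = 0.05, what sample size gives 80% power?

For a one-sample z-test, n = ((z_{α/2} + z_β)·σ/δ)².
z_{α/2} = 1.960 (two-sided α = 0.05); z_β = 0.842 (power 80% → β = 0.2).
n = (2.802 × 6.18 / 3.21)² = 29.10
Round up: n = 30.

30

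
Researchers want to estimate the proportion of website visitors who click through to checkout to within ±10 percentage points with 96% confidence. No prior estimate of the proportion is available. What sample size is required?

For a proportion with margin E = 0.1 at 96% confidence, z = 2.054.
With no prior estimate, use p = 0.5, which maximizes p(1−p) at 0.25.
n = 0.25 × (z/E)² = 0.25 × (2.054/0.1)² = 105.47
Round up: n = 106.

106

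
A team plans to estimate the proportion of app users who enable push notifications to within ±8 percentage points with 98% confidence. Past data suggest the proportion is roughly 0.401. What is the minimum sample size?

For a proportion with margin E = 0.08 at 98% confidence, z = 2.326.
n = p̂(1−p̂)(z/E)² = 0.401 × 0.599 × (2.326/0.08)² = 203.05
Round up: n = 204.

n = 204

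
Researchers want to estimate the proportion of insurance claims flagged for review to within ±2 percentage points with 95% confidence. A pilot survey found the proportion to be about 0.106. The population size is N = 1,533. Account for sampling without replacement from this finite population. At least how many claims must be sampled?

For a proportion with margin E = 0.02 at 95% confidence, z = 1.960.
n = p̂(1−p̂)(z/E)² = 0.106 × 0.894 × (1.960/0.02)² = 910.11 — call this n₀.
Finite-population correction with N = 1,533: n = n₀ / (1 + (n₀−1)/N) = 910.11 / 1.593 = 571.32
Round up: n = 572.

572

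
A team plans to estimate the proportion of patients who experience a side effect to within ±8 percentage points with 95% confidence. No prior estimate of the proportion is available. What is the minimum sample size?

For a proportion with margin E = 0.08 at 95% confidence, z = 1.960.
With no prior estimate, use p = 0.5, which maximizes p(1−p) at 0.25.
n = 0.25 × (z/E)² = 0.25 × (1.960/0.08)² = 150.06
Round up: n = 151.

n = 151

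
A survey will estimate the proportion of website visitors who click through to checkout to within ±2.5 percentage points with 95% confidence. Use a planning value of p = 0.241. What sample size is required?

1125

For a proportion with margin E = 0.025 at 95% confidence, z = 1.960.
n = p̂(1−p̂)(z/E)² = 0.241 × 0.759 × (1.960/0.025)² = 1124.32
Round up: n = 1125.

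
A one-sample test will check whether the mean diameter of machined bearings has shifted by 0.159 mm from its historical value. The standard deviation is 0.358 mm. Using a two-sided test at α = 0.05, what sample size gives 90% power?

For a one-sample z-test, n = ((z_{α/2} + z_β)·σ/δ)².
z_{α/2} = 1.960 (two-sided α = 0.05); z_β = 1.282 (power 90% → β = 0.1).
n = (3.242 × 0.358 / 0.159)² = 53.28
Round up: n = 54.

54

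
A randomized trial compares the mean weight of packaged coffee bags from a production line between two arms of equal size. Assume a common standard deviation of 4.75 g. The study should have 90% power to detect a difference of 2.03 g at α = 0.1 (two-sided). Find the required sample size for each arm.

94 per group

For two equal groups, n per group = 2·((z_{α/2} + z_β)·σ/δ)².
z_{α/2} = 1.645; z_β = 1.282 (power 90%).
n = 2 × (2.927 × 4.75 / 2.03)² = 2 × 46.91 = 93.82
Round up: n = 94 per group.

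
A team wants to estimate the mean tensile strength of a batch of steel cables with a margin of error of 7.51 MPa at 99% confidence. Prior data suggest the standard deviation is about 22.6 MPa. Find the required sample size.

For a mean, the margin of error is E = z·σ/√n, so n = (zσ/E)².
At 99% confidence, z = 2.576.
n = (2.576 × 22.6 / 7.51)² = 60.09
Round up: n = 61.

61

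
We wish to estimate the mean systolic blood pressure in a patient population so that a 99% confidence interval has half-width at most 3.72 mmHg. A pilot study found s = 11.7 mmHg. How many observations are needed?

n = 66

For a mean, the margin of error is E = z·σ/√n, so n = (zσ/E)².
At 99% confidence, z = 2.576.
n = (2.576 × 11.7 / 3.72)² = 65.64
Round up: n = 66.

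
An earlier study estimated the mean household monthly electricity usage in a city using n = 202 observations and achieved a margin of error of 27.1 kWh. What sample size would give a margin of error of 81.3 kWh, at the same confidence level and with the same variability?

23

Margin of error scales as 1/√n, so n₂ = n₁·(E₁/E₂)².
n₂ = 202 × (27.1/81.3)² = 202 × 0.1111 = 22.44
Round up: n₂ = 23.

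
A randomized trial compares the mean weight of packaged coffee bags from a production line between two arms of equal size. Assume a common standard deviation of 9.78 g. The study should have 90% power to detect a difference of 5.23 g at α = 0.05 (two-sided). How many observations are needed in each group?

For two equal groups, n per group = 2·((z_{α/2} + z_β)·σ/δ)².
z_{α/2} = 1.960; z_β = 1.282 (power 90%).
n = 2 × (3.242 × 9.78 / 5.23)² = 2 × 36.75 = 73.50
Round up: n = 74 per group.

74 per group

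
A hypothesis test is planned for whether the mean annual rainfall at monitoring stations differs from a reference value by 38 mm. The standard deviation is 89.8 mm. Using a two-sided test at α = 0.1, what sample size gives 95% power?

For a one-sample z-test, n = ((z_{α/2} + z_β)·σ/δ)².
z_{α/2} = 1.645 (two-sided α = 0.1); z_β = 1.645 (power 95% → β = 0.05).
n = (3.290 × 89.8 / 38)² = 60.45
Round up: n = 61.

61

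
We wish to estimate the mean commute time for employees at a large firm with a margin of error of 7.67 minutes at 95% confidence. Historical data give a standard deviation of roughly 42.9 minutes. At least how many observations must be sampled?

For a mean, the margin of error is E = z·σ/√n, so n = (zσ/E)².
At 95% confidence, z = 1.960.
n = (1.960 × 42.9 / 7.67)² = 120.18
Round up: n = 121.

n = 121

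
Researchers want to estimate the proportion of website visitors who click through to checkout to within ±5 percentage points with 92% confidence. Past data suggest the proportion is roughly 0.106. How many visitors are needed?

117

For a proportion with margin E = 0.05 at 92% confidence, z = 1.751.
n = p̂(1−p̂)(z/E)² = 0.106 × 0.894 × (1.751/0.05)² = 116.22
Round up: n = 117.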